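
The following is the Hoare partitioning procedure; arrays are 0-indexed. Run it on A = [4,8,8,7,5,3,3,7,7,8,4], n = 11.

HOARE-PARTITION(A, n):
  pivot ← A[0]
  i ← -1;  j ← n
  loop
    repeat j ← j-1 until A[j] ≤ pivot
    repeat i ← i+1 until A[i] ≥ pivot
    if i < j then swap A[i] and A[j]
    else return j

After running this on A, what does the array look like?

pivot=4
j stops at 10 (4), i stops at 0 (4); swap ⇒ [4,8,8,7,5,3,3,7,7,8,4]
j stops at 6 (3), i stops at 1 (8); swap ⇒ [4,3,8,7,5,3,8,7,7,8,4]
j stops at 5 (3), i stops at 2 (8); swap ⇒ [4,3,3,7,5,8,8,7,7,8,4]
j stops at 2, i stops at 3; i≥j ⇒ return 2. A=[4,3,3,7,5,8,8,7,7,8,4]

[4,3,3,7,5,8,8,7,7,8,4]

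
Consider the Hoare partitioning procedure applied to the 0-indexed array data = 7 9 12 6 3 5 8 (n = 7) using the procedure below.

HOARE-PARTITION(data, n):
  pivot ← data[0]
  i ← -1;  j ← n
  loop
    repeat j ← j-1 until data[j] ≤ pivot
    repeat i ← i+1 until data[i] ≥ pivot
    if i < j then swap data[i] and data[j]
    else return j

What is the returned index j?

pivot=7
j stops at 5 (5), i stops at 0 (7); swap ⇒ 5 9 12 6 3 7 8
j stops at 4 (3), i stops at 1 (9); swap ⇒ 5 3 12 6 9 7 8
j stops at 3 (6), i stops at 2 (12); swap ⇒ 5 3 6 12 9 7 8
j stops at 2, i stops at 3; i≥j ⇒ return 2. data=5 3 6 12 9 7 8

2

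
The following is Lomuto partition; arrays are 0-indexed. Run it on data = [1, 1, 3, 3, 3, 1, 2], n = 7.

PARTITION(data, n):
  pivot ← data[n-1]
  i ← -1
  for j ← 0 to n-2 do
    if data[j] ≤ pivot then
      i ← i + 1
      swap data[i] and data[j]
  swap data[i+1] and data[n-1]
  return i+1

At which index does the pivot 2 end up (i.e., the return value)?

3

pivot = data[6] = 2; i = -1
j=0: data[0]=1 ≤ 2 → i=0, swap data[0],data[0] (no change) → [1, 1, 3, 3, 3, 1, 2]
j=1: data[1]=1 ≤ 2 → i=1, swap data[1],data[1] (no change) → [1, 1, 3, 3, 3, 1, 2]
j=2: data[2]=3 > 2 → no swap
j=3: data[3]=3 > 2 → no swap
j=4: data[4]=3 > 2 → no swap
j=5: data[5]=1 ≤ 2 → i=2, swap data[2],data[5] → [1, 1, 1, 3, 3, 3, 2]
final swap data[3],data[6] → [1, 1, 1, 2, 3, 3, 3]; return 3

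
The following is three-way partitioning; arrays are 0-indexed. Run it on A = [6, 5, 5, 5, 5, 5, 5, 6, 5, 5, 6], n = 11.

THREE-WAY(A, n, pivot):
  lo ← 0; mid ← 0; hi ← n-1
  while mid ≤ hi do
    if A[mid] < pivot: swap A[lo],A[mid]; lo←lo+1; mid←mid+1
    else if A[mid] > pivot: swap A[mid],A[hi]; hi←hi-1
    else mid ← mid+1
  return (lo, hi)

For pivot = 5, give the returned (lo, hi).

lo=0 mid=0 hi=10
6>5: swap(0,10), hi=9 ⇒ [6, 5, 5, 5, 5, 5, 5, 6, 5, 5, 6]
6>5: swap(0,9), hi=8 ⇒ [5, 5, 5, 5, 5, 5, 5, 6, 5, 6, 6]
5=5: mid=1
5=5: mid=2
5=5: mid=3
5=5: mid=4
5=5: mid=5
5=5: mid=6
5=5: mid=7
6>5: swap(7,8), hi=7 ⇒ [5, 5, 5, 5, 5, 5, 5, 5, 6, 6, 6]
5=5: mid=8
done. lo=0 hi=7; A=[5, 5, 5, 5, 5, 5, 5, 5, 6, 6, 6]

(0, 7)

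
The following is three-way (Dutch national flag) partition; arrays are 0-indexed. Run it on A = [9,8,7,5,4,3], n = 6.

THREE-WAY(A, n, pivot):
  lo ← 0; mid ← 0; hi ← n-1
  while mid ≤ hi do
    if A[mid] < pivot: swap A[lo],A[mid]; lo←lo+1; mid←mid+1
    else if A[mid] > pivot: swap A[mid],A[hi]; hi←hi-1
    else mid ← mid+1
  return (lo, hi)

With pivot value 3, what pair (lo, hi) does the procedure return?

(0, 0)

lo=0 mid=0 hi=5
9>3: swap(0,5), hi=4 ⇒ [3,8,7,5,4,9]
3=3: mid=1
8>3: swap(1,4), hi=3 ⇒ [3,4,7,5,8,9]
4>3: swap(1,3), hi=2 ⇒ [3,5,7,4,8,9]
5>3: swap(1,2), hi=1 ⇒ [3,7,5,4,8,9]
7>3: swap(1,1), hi=0 ⇒ [3,7,5,4,8,9]
done. lo=0 hi=0; A=[3,7,5,4,8,9]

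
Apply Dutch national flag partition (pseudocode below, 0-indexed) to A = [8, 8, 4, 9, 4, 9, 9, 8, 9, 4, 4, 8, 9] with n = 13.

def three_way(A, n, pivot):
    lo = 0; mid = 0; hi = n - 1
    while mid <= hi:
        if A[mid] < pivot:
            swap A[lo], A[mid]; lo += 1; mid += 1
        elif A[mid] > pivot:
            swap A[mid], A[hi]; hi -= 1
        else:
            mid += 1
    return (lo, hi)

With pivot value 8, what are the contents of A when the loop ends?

lo=0 mid=0 hi=12
8=8: mid=1
8=8: mid=2
4<8: swap(0,2), lo=1 mid=3 ⇒ [4, 8, 8, 9, 4, 9, 9, 8, 9, 4, 4, 8, 9]
9>8: swap(3,12), hi=11 ⇒ [4, 8, 8, 9, 4, 9, 9, 8, 9, 4, 4, 8, 9]
9>8: swap(3,11), hi=10 ⇒ [4, 8, 8, 8, 4, 9, 9, 8, 9, 4, 4, 9, 9]
8=8: mid=4
4<8: swap(1,4), lo=2 mid=5 ⇒ [4, 4, 8, 8, 8, 9, 9, 8, 9, 4, 4, 9, 9]
9>8: swap(5,10), hi=9 ⇒ [4, 4, 8, 8, 8, 4, 9, 8, 9, 4, 9, 9, 9]
4<8: swap(2,5), lo=3 mid=6 ⇒ [4, 4, 4, 8, 8, 8, 9, 8, 9, 4, 9, 9, 9]
9>8: swap(6,9), hi=8 ⇒ [4, 4, 4, 8, 8, 8, 4, 8, 9, 9, 9, 9, 9]
4<8: swap(3,6), lo=4 mid=7 ⇒ [4, 4, 4, 4, 8, 8, 8, 8, 9, 9, 9, 9, 9]
8=8: mid=8
9>8: swap(8,8), hi=7 ⇒ [4, 4, 4, 4, 8, 8, 8, 8, 9, 9, 9, 9, 9]
done. lo=4 hi=7; A=[4, 4, 4, 4, 8, 8, 8, 8, 9, 9, 9, 9, 9]

[4, 4, 4, 4, 8, 8, 8, 8, 9, 9, 9, 9, 9]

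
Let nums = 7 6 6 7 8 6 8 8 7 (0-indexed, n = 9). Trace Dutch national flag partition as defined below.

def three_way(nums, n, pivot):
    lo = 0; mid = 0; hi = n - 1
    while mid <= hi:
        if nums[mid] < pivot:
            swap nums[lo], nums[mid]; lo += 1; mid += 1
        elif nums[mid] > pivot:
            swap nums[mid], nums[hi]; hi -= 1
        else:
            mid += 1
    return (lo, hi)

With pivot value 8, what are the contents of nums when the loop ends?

pivot = 8; lo=0, mid=0, hi=8
nums[mid]=7<8: swap nums[0],nums[0]; lo=1,mid=1 → 7 6 6 7 8 6 8 8 7
nums[mid]=6<8: swap nums[1],nums[1]; lo=2,mid=2 → 7 6 6 7 8 6 8 8 7
nums[mid]=6<8: swap nums[2],nums[2]; lo=3,mid=3 → 7 6 6 7 8 6 8 8 7
nums[mid]=7<8: swap nums[3],nums[3]; lo=4,mid=4 → 7 6 6 7 8 6 8 8 7
nums[mid]=8=8: mid=5
nums[mid]=6<8: swap nums[4],nums[5]; lo=5,mid=6 → 7 6 6 7 6 8 8 8 7
nums[mid]=8=8: mid=7
nums[mid]=8=8: mid=8
nums[mid]=7<8: swap nums[5],nums[8]; lo=6,mid=9 → 7 6 6 7 6 7 8 8 8
end: lo=6, hi=8; nums = 7 6 6 7 6 7 8 8 8

7 6 6 7 6 7 8 8 8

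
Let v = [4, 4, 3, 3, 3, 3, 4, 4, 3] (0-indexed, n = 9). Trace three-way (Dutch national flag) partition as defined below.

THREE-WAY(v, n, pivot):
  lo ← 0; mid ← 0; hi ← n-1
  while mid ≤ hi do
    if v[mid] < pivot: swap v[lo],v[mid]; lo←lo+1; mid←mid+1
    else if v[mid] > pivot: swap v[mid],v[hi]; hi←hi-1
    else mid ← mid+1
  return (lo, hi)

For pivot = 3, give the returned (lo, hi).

pivot = 3; lo=0, mid=0, hi=8
v[mid]=4>3: swap v[0],v[8]; hi=7 → [3, 4, 3, 3, 3, 3, 4, 4, 4]
v[mid]=3=3: mid=1
v[mid]=4>3: swap v[1],v[7]; hi=6 → [3, 4, 3, 3, 3, 3, 4, 4, 4]
v[mid]=4>3: swap v[1],v[6]; hi=5 → [3, 4, 3, 3, 3, 3, 4, 4, 4]
v[mid]=4>3: swap v[1],v[5]; hi=4 → [3, 3, 3, 3, 3, 4, 4, 4, 4]
v[mid]=3=3: mid=2
v[mid]=3=3: mid=3
v[mid]=3=3: mid=4
v[mid]=3=3: mid=5
end: lo=0, hi=4; v = [3, 3, 3, 3, 3, 4, 4, 4, 4]

(0, 4)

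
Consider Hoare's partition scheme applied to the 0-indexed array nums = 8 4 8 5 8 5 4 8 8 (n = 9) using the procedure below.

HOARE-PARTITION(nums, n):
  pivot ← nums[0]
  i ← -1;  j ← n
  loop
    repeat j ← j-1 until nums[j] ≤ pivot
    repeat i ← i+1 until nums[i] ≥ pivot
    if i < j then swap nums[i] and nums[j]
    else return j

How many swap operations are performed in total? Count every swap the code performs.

pivot = nums[0] = 8; i = -1, j = 9
j→8 (nums[8]=8≤8), i→0 (nums[0]=8≥8); i<j, swap → 8 4 8 5 8 5 4 8 8
j→7 (nums[7]=8≤8), i→2 (nums[2]=8≥8); i<j, swap → 8 4 8 5 8 5 4 8 8
j→6 (nums[6]=4≤8), i→4 (nums[4]=8≥8); i<j, swap → 8 4 8 5 4 5 8 8 8
j→5, i→6; i≥j, return j=5. nums = 8 4 8 5 4 5 8 8 8

3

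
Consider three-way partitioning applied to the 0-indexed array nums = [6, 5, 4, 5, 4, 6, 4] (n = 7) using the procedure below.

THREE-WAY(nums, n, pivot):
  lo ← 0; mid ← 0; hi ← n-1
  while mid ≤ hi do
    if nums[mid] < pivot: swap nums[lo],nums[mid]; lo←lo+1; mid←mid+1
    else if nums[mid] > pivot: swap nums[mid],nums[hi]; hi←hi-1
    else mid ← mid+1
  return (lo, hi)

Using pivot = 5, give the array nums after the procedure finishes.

[4, 4, 4, 5, 5, 6, 6]

lo=0 mid=0 hi=6
6>5: swap(0,6), hi=5 ⇒ [4, 5, 4, 5, 4, 6, 6]
4<5: swap(0,0), lo=1 mid=1 ⇒ [4, 5, 4, 5, 4, 6, 6]
5=5: mid=2
4<5: swap(1,2), lo=2 mid=3 ⇒ [4, 4, 5, 5, 4, 6, 6]
5=5: mid=4
4<5: swap(2,4), lo=3 mid=5 ⇒ [4, 4, 4, 5, 5, 6, 6]
6>5: swap(5,5), hi=4 ⇒ [4, 4, 4, 5, 5, 6, 6]
done. lo=3 hi=4; nums=[4, 4, 4, 5, 5, 6, 6]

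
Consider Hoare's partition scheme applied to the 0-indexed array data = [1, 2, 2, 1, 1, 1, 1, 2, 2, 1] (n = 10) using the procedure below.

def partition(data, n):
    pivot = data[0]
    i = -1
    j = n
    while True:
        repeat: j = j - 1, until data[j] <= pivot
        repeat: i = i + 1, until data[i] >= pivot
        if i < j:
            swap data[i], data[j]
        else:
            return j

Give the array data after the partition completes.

pivot=1
j stops at 9 (1), i stops at 0 (1); swap ⇒ [1, 2, 2, 1, 1, 1, 1, 2, 2, 1]
j stops at 6 (1), i stops at 1 (2); swap ⇒ [1, 1, 2, 1, 1, 1, 2, 2, 2, 1]
j stops at 5 (1), i stops at 2 (2); swap ⇒ [1, 1, 1, 1, 1, 2, 2, 2, 2, 1]
j stops at 4 (1), i stops at 3 (1); swap ⇒ [1, 1, 1, 1, 1, 2, 2, 2, 2, 1]
j stops at 3, i stops at 4; i≥j ⇒ return 3. data=[1, 1, 1, 1, 1, 2, 2, 2, 2, 1]

[1, 1, 1, 1, 1, 2, 2, 2, 2, 1]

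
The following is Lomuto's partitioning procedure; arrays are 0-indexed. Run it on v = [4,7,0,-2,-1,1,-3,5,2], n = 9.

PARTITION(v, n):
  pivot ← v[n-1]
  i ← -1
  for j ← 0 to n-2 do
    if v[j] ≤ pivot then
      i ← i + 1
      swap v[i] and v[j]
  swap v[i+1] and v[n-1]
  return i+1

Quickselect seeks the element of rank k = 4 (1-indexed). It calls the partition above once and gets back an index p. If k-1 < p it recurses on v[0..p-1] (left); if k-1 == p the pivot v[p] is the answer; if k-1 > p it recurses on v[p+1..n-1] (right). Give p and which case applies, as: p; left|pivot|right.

5; left

pivot = v[8] = 2; i = -1
j=0: v[0]=4 > 2 → no swap
j=1: v[1]=7 > 2 → no swap
j=2: v[2]=0 ≤ 2 → i=0, swap v[0],v[2] → [0,7,4,-2,-1,1,-3,5,2]
j=3: v[3]=-2 ≤ 2 → i=1, swap v[1],v[3] → [0,-2,4,7,-1,1,-3,5,2]
j=4: v[4]=-1 ≤ 2 → i=2, swap v[2],v[4] → [0,-2,-1,7,4,1,-3,5,2]
j=5: v[5]=1 ≤ 2 → i=3, swap v[3],v[5] → [0,-2,-1,1,4,7,-3,5,2]
j=6: v[6]=-3 ≤ 2 → i=4, swap v[4],v[6] → [0,-2,-1,1,-3,7,4,5,2]
j=7: v[7]=5 > 2 → no swap
final swap v[5],v[8] → [0,-2,-1,1,-3,2,4,5,7]; return 5
p = 5; k-1 = 3 < 5 ⇒ left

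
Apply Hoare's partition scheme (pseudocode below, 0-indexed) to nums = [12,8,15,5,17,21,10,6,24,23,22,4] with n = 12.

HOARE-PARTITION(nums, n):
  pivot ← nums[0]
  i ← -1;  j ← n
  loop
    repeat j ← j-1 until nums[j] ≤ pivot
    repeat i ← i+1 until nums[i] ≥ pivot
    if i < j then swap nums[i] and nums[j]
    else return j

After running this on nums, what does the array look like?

pivot=12
j stops at 11 (4), i stops at 0 (12); swap ⇒ [4,8,15,5,17,21,10,6,24,23,22,12]
j stops at 7 (6), i stops at 2 (15); swap ⇒ [4,8,6,5,17,21,10,15,24,23,22,12]
j stops at 6 (10), i stops at 4 (17); swap ⇒ [4,8,6,5,10,21,17,15,24,23,22,12]
j stops at 4, i stops at 5; i≥j ⇒ return 4. nums=[4,8,6,5,10,21,17,15,24,23,22,12]

[4,8,6,5,10,21,17,15,24,23,22,12]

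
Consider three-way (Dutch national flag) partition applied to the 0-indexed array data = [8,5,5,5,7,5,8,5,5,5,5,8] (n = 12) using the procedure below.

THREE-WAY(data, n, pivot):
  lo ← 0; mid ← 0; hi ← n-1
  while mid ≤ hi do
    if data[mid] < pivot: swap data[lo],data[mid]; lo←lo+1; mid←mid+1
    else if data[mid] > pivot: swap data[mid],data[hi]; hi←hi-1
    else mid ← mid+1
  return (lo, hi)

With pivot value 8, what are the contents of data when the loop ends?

[5,5,5,7,5,5,5,5,5,8,8,8]

lo=0 mid=0 hi=11
8=8: mid=1
5<8: swap(0,1), lo=1 mid=2 ⇒ [5,8,5,5,7,5,8,5,5,5,5,8]
5<8: swap(1,2), lo=2 mid=3 ⇒ [5,5,8,5,7,5,8,5,5,5,5,8]
5<8: swap(2,3), lo=3 mid=4 ⇒ [5,5,5,8,7,5,8,5,5,5,5,8]
7<8: swap(3,4), lo=4 mid=5 ⇒ [5,5,5,7,8,5,8,5,5,5,5,8]
5<8: swap(4,5), lo=5 mid=6 ⇒ [5,5,5,7,5,8,8,5,5,5,5,8]
8=8: mid=7
5<8: swap(5,7), lo=6 mid=8 ⇒ [5,5,5,7,5,5,8,8,5,5,5,8]
5<8: swap(6,8), lo=7 mid=9 ⇒ [5,5,5,7,5,5,5,8,8,5,5,8]
5<8: swap(7,9), lo=8 mid=10 ⇒ [5,5,5,7,5,5,5,5,8,8,5,8]
5<8: swap(8,10), lo=9 mid=11 ⇒ [5,5,5,7,5,5,5,5,5,8,8,8]
8=8: mid=12
done. lo=9 hi=11; data=[5,5,5,7,5,5,5,5,5,8,8,8]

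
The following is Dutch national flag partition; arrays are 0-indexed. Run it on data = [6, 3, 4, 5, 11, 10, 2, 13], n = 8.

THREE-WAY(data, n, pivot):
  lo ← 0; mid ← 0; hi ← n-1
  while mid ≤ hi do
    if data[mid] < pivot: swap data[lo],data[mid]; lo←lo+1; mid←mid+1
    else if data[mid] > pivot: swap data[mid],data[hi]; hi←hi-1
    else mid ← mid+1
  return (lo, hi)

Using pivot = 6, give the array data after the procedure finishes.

[3, 4, 5, 2, 6, 10, 13, 11]

lo=0 mid=0 hi=7
6=6: mid=1
3<6: swap(0,1), lo=1 mid=2 ⇒ [3, 6, 4, 5, 11, 10, 2, 13]
4<6: swap(1,2), lo=2 mid=3 ⇒ [3, 4, 6, 5, 11, 10, 2, 13]
5<6: swap(2,3), lo=3 mid=4 ⇒ [3, 4, 5, 6, 11, 10, 2, 13]
11>6: swap(4,7), hi=6 ⇒ [3, 4, 5, 6, 13, 10, 2, 11]
13>6: swap(4,6), hi=5 ⇒ [3, 4, 5, 6, 2, 10, 13, 11]
2<6: swap(3,4), lo=4 mid=5 ⇒ [3, 4, 5, 2, 6, 10, 13, 11]
10>6: swap(5,5), hi=4 ⇒ [3, 4, 5, 2, 6, 10, 13, 11]
done. lo=4 hi=4; data=[3, 4, 5, 2, 6, 10, 13, 11]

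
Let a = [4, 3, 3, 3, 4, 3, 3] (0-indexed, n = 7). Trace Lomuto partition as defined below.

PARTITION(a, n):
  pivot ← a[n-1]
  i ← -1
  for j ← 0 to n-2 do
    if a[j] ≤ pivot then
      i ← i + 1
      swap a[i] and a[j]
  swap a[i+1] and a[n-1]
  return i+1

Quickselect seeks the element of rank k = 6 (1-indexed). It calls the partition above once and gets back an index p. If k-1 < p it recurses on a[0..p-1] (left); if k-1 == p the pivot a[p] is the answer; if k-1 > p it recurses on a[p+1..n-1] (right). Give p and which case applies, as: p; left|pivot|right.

pivot = a[6] = 3; i = -1
j=0: a[0]=4 > 3 → no swap
j=1: a[1]=3 ≤ 3 → i=0, swap a[0],a[1] → [3, 4, 3, 3, 4, 3, 3]
j=2: a[2]=3 ≤ 3 → i=1, swap a[1],a[2] → [3, 3, 4, 3, 4, 3, 3]
j=3: a[3]=3 ≤ 3 → i=2, swap a[2],a[3] → [3, 3, 3, 4, 4, 3, 3]
j=4: a[4]=4 > 3 → no swap
j=5: a[5]=3 ≤ 3 → i=3, swap a[3],a[5] → [3, 3, 3, 3, 4, 4, 3]
final swap a[4],a[6] → [3, 3, 3, 3, 3, 4, 4]; return 4
p = 4; k-1 = 5 > 4 ⇒ right

4; right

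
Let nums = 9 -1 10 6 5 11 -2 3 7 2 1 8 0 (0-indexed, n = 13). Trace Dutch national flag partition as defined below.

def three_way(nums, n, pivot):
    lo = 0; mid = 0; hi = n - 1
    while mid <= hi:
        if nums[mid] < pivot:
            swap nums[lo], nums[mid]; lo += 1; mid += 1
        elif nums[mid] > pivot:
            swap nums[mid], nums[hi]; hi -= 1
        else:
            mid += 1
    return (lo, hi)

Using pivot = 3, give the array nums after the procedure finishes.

0 -1 1 2 -2 3 11 7 5 6 8 10 9

lo=0 mid=0 hi=12
9>3: swap(0,12), hi=11 ⇒ 0 -1 10 6 5 11 -2 3 7 2 1 8 9
0<3: swap(0,0), lo=1 mid=1 ⇒ 0 -1 10 6 5 11 -2 3 7 2 1 8 9
-1<3: swap(1,1), lo=2 mid=2 ⇒ 0 -1 10 6 5 11 -2 3 7 2 1 8 9
10>3: swap(2,11), hi=10 ⇒ 0 -1 8 6 5 11 -2 3 7 2 1 10 9
8>3: swap(2,10), hi=9 ⇒ 0 -1 1 6 5 11 -2 3 7 2 8 10 9
1<3: swap(2,2), lo=3 mid=3 ⇒ 0 -1 1 6 5 11 -2 3 7 2 8 10 9
6>3: swap(3,9), hi=8 ⇒ 0 -1 1 2 5 11 -2 3 7 6 8 10 9
2<3: swap(3,3), lo=4 mid=4 ⇒ 0 -1 1 2 5 11 -2 3 7 6 8 10 9
5>3: swap(4,8), hi=7 ⇒ 0 -1 1 2 7 11 -2 3 5 6 8 10 9
7>3: swap(4,7), hi=6 ⇒ 0 -1 1 2 3 11 -2 7 5 6 8 10 9
3=3: mid=5
11>3: swap(5,6), hi=5 ⇒ 0 -1 1 2 3 -2 11 7 5 6 8 10 9
-2<3: swap(4,5), lo=5 mid=6 ⇒ 0 -1 1 2 -2 3 11 7 5 6 8 10 9
done. lo=5 hi=5; nums=0 -1 1 2 -2 3 11 7 5 6 8 10 9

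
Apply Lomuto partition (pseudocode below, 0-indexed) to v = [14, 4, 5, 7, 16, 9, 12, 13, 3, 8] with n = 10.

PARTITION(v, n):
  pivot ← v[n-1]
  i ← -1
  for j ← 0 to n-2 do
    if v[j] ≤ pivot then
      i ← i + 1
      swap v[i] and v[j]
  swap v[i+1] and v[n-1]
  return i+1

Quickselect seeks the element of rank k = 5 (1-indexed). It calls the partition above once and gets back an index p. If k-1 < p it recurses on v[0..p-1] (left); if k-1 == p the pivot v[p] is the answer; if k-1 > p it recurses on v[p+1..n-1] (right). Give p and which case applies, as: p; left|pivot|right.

pivot = v[9] = 8; i = -1
j=0: v[0]=14 > 8 → no swap
j=1: v[1]=4 ≤ 8 → i=0, swap v[0],v[1] → [4, 14, 5, 7, 16, 9, 12, 13, 3, 8]
j=2: v[2]=5 ≤ 8 → i=1, swap v[1],v[2] → [4, 5, 14, 7, 16, 9, 12, 13, 3, 8]
j=3: v[3]=7 ≤ 8 → i=2, swap v[2],v[3] → [4, 5, 7, 14, 16, 9, 12, 13, 3, 8]
j=4: v[4]=16 > 8 → no swap
j=5: v[5]=9 > 8 → no swap
j=6: v[6]=12 > 8 → no swap
j=7: v[7]=13 > 8 → no swap
j=8: v[8]=3 ≤ 8 → i=3, swap v[3],v[8] → [4, 5, 7, 3, 16, 9, 12, 13, 14, 8]
final swap v[4],v[9] → [4, 5, 7, 3, 8, 9, 12, 13, 14, 16]; return 4
p = 4; k-1 = 4 == 4 ⇒ pivot

4; pivot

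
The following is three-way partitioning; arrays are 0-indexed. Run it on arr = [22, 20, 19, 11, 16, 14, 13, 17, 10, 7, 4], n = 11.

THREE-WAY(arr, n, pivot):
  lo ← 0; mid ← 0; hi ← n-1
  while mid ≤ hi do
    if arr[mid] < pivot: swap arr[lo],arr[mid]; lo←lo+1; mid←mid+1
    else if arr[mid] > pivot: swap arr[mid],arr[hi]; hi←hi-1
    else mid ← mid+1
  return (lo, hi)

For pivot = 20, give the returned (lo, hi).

(9, 9)

pivot = 20; lo=0, mid=0, hi=10
arr[mid]=22>20: swap arr[0],arr[10]; hi=9 → [4, 20, 19, 11, 16, 14, 13, 17, 10, 7, 22]
arr[mid]=4<20: swap arr[0],arr[0]; lo=1,mid=1 → [4, 20, 19, 11, 16, 14, 13, 17, 10, 7, 22]
arr[mid]=20=20: mid=2
arr[mid]=19<20: swap arr[1],arr[2]; lo=2,mid=3 → [4, 19, 20, 11, 16, 14, 13, 17, 10, 7, 22]
arr[mid]=11<20: swap arr[2],arr[3]; lo=3,mid=4 → [4, 19, 11, 20, 16, 14, 13, 17, 10, 7, 22]
arr[mid]=16<20: swap arr[3],arr[4]; lo=4,mid=5 → [4, 19, 11, 16, 20, 14, 13, 17, 10, 7, 22]
arr[mid]=14<20: swap arr[4],arr[5]; lo=5,mid=6 → [4, 19, 11, 16, 14, 20, 13, 17, 10, 7, 22]
arr[mid]=13<20: swap arr[5],arr[6]; lo=6,mid=7 → [4, 19, 11, 16, 14, 13, 20, 17, 10, 7, 22]
arr[mid]=17<20: swap arr[6],arr[7]; lo=7,mid=8 → [4, 19, 11, 16, 14, 13, 17, 20, 10, 7, 22]
arr[mid]=10<20: swap arr[7],arr[8]; lo=8,mid=9 → [4, 19, 11, 16, 14, 13, 17, 10, 20, 7, 22]
arr[mid]=7<20: swap arr[8],arr[9]; lo=9,mid=10 → [4, 19, 11, 16, 14, 13, 17, 10, 7, 20, 22]
end: lo=9, hi=9; arr = [4, 19, 11, 16, 14, 13, 17, 10, 7, 20, 22]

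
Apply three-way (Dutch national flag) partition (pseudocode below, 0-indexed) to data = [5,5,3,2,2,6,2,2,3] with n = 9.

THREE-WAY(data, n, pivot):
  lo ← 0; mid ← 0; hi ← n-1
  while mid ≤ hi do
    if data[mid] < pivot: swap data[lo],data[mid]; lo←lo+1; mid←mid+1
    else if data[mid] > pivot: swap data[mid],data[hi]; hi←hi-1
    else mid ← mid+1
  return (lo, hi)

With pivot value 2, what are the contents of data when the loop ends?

lo=0 mid=0 hi=8
5>2: swap(0,8), hi=7 ⇒ [3,5,3,2,2,6,2,2,5]
3>2: swap(0,7), hi=6 ⇒ [2,5,3,2,2,6,2,3,5]
2=2: mid=1
5>2: swap(1,6), hi=5 ⇒ [2,2,3,2,2,6,5,3,5]
2=2: mid=2
3>2: swap(2,5), hi=4 ⇒ [2,2,6,2,2,3,5,3,5]
6>2: swap(2,4), hi=3 ⇒ [2,2,2,2,6,3,5,3,5]
2=2: mid=3
2=2: mid=4
done. lo=0 hi=3; data=[2,2,2,2,6,3,5,3,5]

[2,2,2,2,6,3,5,3,5]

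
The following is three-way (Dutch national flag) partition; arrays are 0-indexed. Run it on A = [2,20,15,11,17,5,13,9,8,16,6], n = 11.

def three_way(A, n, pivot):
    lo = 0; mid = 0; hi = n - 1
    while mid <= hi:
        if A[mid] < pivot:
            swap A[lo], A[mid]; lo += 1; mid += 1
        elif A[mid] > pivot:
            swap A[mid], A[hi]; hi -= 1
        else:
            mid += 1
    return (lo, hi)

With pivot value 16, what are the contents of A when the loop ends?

[2,6,15,11,5,13,9,8,16,17,20]

pivot = 16; lo=0, mid=0, hi=10
A[mid]=2<16: swap A[0],A[0]; lo=1,mid=1 → [2,20,15,11,17,5,13,9,8,16,6]
A[mid]=20>16: swap A[1],A[10]; hi=9 → [2,6,15,11,17,5,13,9,8,16,20]
A[mid]=6<16: swap A[1],A[1]; lo=2,mid=2 → [2,6,15,11,17,5,13,9,8,16,20]
A[mid]=15<16: swap A[2],A[2]; lo=3,mid=3 → [2,6,15,11,17,5,13,9,8,16,20]
A[mid]=11<16: swap A[3],A[3]; lo=4,mid=4 → [2,6,15,11,17,5,13,9,8,16,20]
A[mid]=17>16: swap A[4],A[9]; hi=8 → [2,6,15,11,16,5,13,9,8,17,20]
A[mid]=16=16: mid=5
A[mid]=5<16: swap A[4],A[5]; lo=5,mid=6 → [2,6,15,11,5,16,13,9,8,17,20]
A[mid]=13<16: swap A[5],A[6]; lo=6,mid=7 → [2,6,15,11,5,13,16,9,8,17,20]
A[mid]=9<16: swap A[6],A[7]; lo=7,mid=8 → [2,6,15,11,5,13,9,16,8,17,20]
A[mid]=8<16: swap A[7],A[8]; lo=8,mid=9 → [2,6,15,11,5,13,9,8,16,17,20]
end: lo=8, hi=8; A = [2,6,15,11,5,13,9,8,16,17,20]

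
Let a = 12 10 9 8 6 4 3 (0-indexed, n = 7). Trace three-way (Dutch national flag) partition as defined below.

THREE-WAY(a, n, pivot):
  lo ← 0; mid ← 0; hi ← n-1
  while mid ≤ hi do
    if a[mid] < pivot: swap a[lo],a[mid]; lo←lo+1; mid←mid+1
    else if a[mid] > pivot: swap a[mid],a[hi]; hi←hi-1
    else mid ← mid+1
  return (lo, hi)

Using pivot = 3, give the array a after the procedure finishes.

pivot = 3; lo=0, mid=0, hi=6
a[mid]=12>3: swap a[0],a[6]; hi=5 → 3 10 9 8 6 4 12
a[mid]=3=3: mid=1
a[mid]=10>3: swap a[1],a[5]; hi=4 → 3 4 9 8 6 10 12
a[mid]=4>3: swap a[1],a[4]; hi=3 → 3 6 9 8 4 10 12
a[mid]=6>3: swap a[1],a[3]; hi=2 → 3 8 9 6 4 10 12
a[mid]=8>3: swap a[1],a[2]; hi=1 → 3 9 8 6 4 10 12
a[mid]=9>3: swap a[1],a[1]; hi=0 → 3 9 8 6 4 10 12
end: lo=0, hi=0; a = 3 9 8 6 4 10 12

3 9 8 6 4 10 12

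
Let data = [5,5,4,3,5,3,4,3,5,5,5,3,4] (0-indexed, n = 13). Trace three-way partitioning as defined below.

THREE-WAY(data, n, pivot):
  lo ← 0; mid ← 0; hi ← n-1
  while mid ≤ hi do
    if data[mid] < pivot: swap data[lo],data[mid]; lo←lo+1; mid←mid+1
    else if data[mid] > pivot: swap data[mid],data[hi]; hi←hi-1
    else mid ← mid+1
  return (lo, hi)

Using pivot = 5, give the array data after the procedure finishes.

[4,3,3,4,3,3,4,5,5,5,5,5,5]

lo=0 mid=0 hi=12
5=5: mid=1
5=5: mid=2
4<5: swap(0,2), lo=1 mid=3 ⇒ [4,5,5,3,5,3,4,3,5,5,5,3,4]
3<5: swap(1,3), lo=2 mid=4 ⇒ [4,3,5,5,5,3,4,3,5,5,5,3,4]
5=5: mid=5
3<5: swap(2,5), lo=3 mid=6 ⇒ [4,3,3,5,5,5,4,3,5,5,5,3,4]
4<5: swap(3,6), lo=4 mid=7 ⇒ [4,3,3,4,5,5,5,3,5,5,5,3,4]
3<5: swap(4,7), lo=5 mid=8 ⇒ [4,3,3,4,3,5,5,5,5,5,5,3,4]
5=5: mid=9
5=5: mid=10
5=5: mid=11
3<5: swap(5,11), lo=6 mid=12 ⇒ [4,3,3,4,3,3,5,5,5,5,5,5,4]
4<5: swap(6,12), lo=7 mid=13 ⇒ [4,3,3,4,3,3,4,5,5,5,5,5,5]
done. lo=7 hi=12; data=[4,3,3,4,3,3,4,5,5,5,5,5,5]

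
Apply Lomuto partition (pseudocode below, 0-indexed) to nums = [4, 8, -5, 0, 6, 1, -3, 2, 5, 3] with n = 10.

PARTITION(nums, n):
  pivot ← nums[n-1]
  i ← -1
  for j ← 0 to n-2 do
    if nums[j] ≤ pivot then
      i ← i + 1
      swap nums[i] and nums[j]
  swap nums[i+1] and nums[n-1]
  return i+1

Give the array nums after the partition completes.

[-5, 0, 1, -3, 2, 3, 8, 6, 5, 4]

pivot = nums[9] = 3; i = -1
j=0: nums[0]=4 > 3 → no swap
j=1: nums[1]=8 > 3 → no swap
j=2: nums[2]=-5 ≤ 3 → i=0, swap nums[0],nums[2] → [-5, 8, 4, 0, 6, 1, -3, 2, 5, 3]
j=3: nums[3]=0 ≤ 3 → i=1, swap nums[1],nums[3] → [-5, 0, 4, 8, 6, 1, -3, 2, 5, 3]
j=4: nums[4]=6 > 3 → no swap
j=5: nums[5]=1 ≤ 3 → i=2, swap nums[2],nums[5] → [-5, 0, 1, 8, 6, 4, -3, 2, 5, 3]
j=6: nums[6]=-3 ≤ 3 → i=3, swap nums[3],nums[6] → [-5, 0, 1, -3, 6, 4, 8, 2, 5, 3]
j=7: nums[7]=2 ≤ 3 → i=4, swap nums[4],nums[7] → [-5, 0, 1, -3, 2, 4, 8, 6, 5, 3]
j=8: nums[8]=5 > 3 → no swap
final swap nums[5],nums[9] → [-5, 0, 1, -3, 2, 3, 8, 6, 5, 4]; return 5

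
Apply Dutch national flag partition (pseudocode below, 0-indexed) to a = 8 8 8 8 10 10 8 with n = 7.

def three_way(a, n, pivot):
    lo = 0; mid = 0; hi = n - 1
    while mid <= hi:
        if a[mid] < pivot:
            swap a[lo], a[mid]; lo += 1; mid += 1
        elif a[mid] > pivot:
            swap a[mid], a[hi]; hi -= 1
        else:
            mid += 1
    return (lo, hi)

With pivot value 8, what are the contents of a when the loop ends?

8 8 8 8 8 10 10

pivot = 8; lo=0, mid=0, hi=6
a[mid]=8=8: mid=1
a[mid]=8=8: mid=2
a[mid]=8=8: mid=3
a[mid]=8=8: mid=4
a[mid]=10>8: swap a[4],a[6]; hi=5 → 8 8 8 8 8 10 10
a[mid]=8=8: mid=5
a[mid]=10>8: swap a[5],a[5]; hi=4 → 8 8 8 8 8 10 10
end: lo=0, hi=4; a = 8 8 8 8 8 10 10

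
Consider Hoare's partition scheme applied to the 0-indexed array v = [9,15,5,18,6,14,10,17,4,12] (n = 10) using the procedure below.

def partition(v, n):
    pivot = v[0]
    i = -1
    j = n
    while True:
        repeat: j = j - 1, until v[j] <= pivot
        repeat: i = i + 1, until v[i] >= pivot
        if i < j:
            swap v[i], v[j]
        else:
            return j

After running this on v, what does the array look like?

[4,6,5,18,15,14,10,17,9,12]

pivot=9
j stops at 8 (4), i stops at 0 (9); swap ⇒ [4,15,5,18,6,14,10,17,9,12]
j stops at 4 (6), i stops at 1 (15); swap ⇒ [4,6,5,18,15,14,10,17,9,12]
j stops at 2, i stops at 3; i≥j ⇒ return 2. v=[4,6,5,18,15,14,10,17,9,12]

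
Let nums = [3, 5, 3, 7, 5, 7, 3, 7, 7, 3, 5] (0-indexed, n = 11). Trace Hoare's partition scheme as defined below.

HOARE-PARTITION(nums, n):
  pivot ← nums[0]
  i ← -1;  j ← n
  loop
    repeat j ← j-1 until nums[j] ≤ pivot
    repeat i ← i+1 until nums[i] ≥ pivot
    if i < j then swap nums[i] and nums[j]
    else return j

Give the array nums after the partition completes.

pivot = nums[0] = 3; i = -1, j = 11
j→9 (nums[9]=3≤3), i→0 (nums[0]=3≥3); i<j, swap → [3, 5, 3, 7, 5, 7, 3, 7, 7, 3, 5]
j→6 (nums[6]=3≤3), i→1 (nums[1]=5≥3); i<j, swap → [3, 3, 3, 7, 5, 7, 5, 7, 7, 3, 5]
j→2, i→2; i≥j, return j=2. nums = [3, 3, 3, 7, 5, 7, 5, 7, 7, 3, 5]

[3, 3, 3, 7, 5, 7, 5, 7, 7, 3, 5]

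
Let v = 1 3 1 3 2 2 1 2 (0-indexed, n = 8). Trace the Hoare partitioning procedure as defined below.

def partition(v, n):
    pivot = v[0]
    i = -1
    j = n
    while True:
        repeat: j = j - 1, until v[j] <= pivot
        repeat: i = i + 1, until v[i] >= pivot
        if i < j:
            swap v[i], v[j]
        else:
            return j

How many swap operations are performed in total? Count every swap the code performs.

2

pivot=1
j stops at 6 (1), i stops at 0 (1); swap ⇒ 1 3 1 3 2 2 1 2
j stops at 2 (1), i stops at 1 (3); swap ⇒ 1 1 3 3 2 2 1 2
j stops at 1, i stops at 2; i≥j ⇒ return 1. v=1 1 3 3 2 2 1 2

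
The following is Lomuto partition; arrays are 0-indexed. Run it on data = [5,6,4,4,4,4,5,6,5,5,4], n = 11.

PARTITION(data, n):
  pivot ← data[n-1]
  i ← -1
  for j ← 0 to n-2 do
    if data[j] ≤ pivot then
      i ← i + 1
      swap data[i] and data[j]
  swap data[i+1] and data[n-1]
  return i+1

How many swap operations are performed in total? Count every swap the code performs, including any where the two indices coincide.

5

pivot = data[10] = 4; i = -1
j=0: data[0]=5 > 4 → no swap
j=1: data[1]=6 > 4 → no swap
j=2: data[2]=4 ≤ 4 → i=0, swap data[0],data[2] → [4,6,5,4,4,4,5,6,5,5,4]
j=3: data[3]=4 ≤ 4 → i=1, swap data[1],data[3] → [4,4,5,6,4,4,5,6,5,5,4]
j=4: data[4]=4 ≤ 4 → i=2, swap data[2],data[4] → [4,4,4,6,5,4,5,6,5,5,4]
j=5: data[5]=4 ≤ 4 → i=3, swap data[3],data[5] → [4,4,4,4,5,6,5,6,5,5,4]
j=6: data[6]=5 > 4 → no swap
j=7: data[7]=6 > 4 → no swap
j=8: data[8]=5 > 4 → no swap
j=9: data[9]=5 > 4 → no swap
final swap data[4],data[10] → [4,4,4,4,4,6,5,6,5,5,5]; return 4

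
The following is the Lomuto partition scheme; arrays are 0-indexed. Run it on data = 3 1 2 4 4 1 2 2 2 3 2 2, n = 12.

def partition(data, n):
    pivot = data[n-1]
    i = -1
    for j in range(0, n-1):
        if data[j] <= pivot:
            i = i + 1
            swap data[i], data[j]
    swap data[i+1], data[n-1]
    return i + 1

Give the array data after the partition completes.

1 2 1 2 2 2 2 2 3 3 4 4

pivot=2, i=-1
j=0: 3>2, skip
j=1: 1≤2, i=0, swap(0,1) ⇒ 1 3 2 4 4 1 2 2 2 3 2 2
j=2: 2≤2, i=1, swap(1,2) ⇒ 1 2 3 4 4 1 2 2 2 3 2 2
j=3: 4>2, skip
j=4: 4>2, skip
j=5: 1≤2, i=2, swap(2,5) ⇒ 1 2 1 4 4 3 2 2 2 3 2 2
j=6: 2≤2, i=3, swap(3,6) ⇒ 1 2 1 2 4 3 4 2 2 3 2 2
j=7: 2≤2, i=4, swap(4,7) ⇒ 1 2 1 2 2 3 4 4 2 3 2 2
j=8: 2≤2, i=5, swap(5,8) ⇒ 1 2 1 2 2 2 4 4 3 3 2 2
j=9: 3>2, skip
j=10: 2≤2, i=6, swap(6,10) ⇒ 1 2 1 2 2 2 2 4 3 3 4 2
swap(7,11) ⇒ 1 2 1 2 2 2 2 2 3 3 4 4; return 7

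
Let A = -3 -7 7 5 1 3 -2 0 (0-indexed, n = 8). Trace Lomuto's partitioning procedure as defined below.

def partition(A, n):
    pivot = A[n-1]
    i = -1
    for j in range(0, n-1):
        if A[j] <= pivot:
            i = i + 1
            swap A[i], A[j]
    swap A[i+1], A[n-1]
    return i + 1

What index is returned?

3

pivot = A[7] = 0; i = -1
j=0: A[0]=-3 ≤ 0 → i=0, swap A[0],A[0] (no change) → -3 -7 7 5 1 3 -2 0
j=1: A[1]=-7 ≤ 0 → i=1, swap A[1],A[1] (no change) → -3 -7 7 5 1 3 -2 0
j=2: A[2]=7 > 0 → no swap
j=3: A[3]=5 > 0 → no swap
j=4: A[4]=1 > 0 → no swap
j=5: A[5]=3 > 0 → no swap
j=6: A[6]=-2 ≤ 0 → i=2, swap A[2],A[6] → -3 -7 -2 5 1 3 7 0
final swap A[3],A[7] → -3 -7 -2 0 1 3 7 5; return 3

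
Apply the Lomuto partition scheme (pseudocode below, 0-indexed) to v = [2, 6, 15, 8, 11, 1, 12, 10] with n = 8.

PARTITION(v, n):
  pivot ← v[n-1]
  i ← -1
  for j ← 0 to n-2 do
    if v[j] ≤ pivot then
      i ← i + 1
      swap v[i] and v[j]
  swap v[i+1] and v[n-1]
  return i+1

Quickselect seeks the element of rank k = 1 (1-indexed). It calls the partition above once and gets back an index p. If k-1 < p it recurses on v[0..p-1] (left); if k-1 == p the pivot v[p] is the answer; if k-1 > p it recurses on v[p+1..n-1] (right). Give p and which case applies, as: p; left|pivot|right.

4; left

pivot=10, i=-1
j=0: 2≤10, i=0, swap(0,0) ⇒ [2, 6, 15, 8, 11, 1, 12, 10]
j=1: 6≤10, i=1, swap(1,1) ⇒ [2, 6, 15, 8, 11, 1, 12, 10]
j=2: 15>10, skip
j=3: 8≤10, i=2, swap(2,3) ⇒ [2, 6, 8, 15, 11, 1, 12, 10]
j=4: 11>10, skip
j=5: 1≤10, i=3, swap(3,5) ⇒ [2, 6, 8, 1, 11, 15, 12, 10]
j=6: 12>10, skip
swap(4,7) ⇒ [2, 6, 8, 1, 10, 15, 12, 11]; return 4
p = 4; k-1 = 0 < 4 ⇒ left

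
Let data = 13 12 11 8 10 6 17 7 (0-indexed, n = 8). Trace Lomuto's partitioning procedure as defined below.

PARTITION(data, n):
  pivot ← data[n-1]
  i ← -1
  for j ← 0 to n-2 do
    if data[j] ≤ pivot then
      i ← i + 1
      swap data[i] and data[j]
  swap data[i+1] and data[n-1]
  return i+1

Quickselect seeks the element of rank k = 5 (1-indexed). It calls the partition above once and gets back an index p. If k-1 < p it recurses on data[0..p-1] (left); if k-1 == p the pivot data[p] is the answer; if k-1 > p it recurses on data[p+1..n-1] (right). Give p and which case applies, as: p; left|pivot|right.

1; right

pivot=7, i=-1
j=0: 13>7, skip
j=1: 12>7, skip
j=2: 11>7, skip
j=3: 8>7, skip
j=4: 10>7, skip
j=5: 6≤7, i=0, swap(0,5) ⇒ 6 12 11 8 10 13 17 7
j=6: 17>7, skip
swap(1,7) ⇒ 6 7 11 8 10 13 17 12; return 1
p = 1; k-1 = 4 > 1 ⇒ right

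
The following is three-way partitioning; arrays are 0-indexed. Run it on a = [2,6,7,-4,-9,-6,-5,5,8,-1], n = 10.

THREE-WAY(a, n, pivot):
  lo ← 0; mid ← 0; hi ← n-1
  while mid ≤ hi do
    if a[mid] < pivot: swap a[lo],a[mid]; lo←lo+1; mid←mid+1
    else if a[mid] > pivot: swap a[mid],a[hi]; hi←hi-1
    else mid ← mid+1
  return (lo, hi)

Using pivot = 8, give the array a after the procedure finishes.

pivot = 8; lo=0, mid=0, hi=9
a[mid]=2<8: swap a[0],a[0]; lo=1,mid=1 → [2,6,7,-4,-9,-6,-5,5,8,-1]
a[mid]=6<8: swap a[1],a[1]; lo=2,mid=2 → [2,6,7,-4,-9,-6,-5,5,8,-1]
a[mid]=7<8: swap a[2],a[2]; lo=3,mid=3 → [2,6,7,-4,-9,-6,-5,5,8,-1]
a[mid]=-4<8: swap a[3],a[3]; lo=4,mid=4 → [2,6,7,-4,-9,-6,-5,5,8,-1]
a[mid]=-9<8: swap a[4],a[4]; lo=5,mid=5 → [2,6,7,-4,-9,-6,-5,5,8,-1]
a[mid]=-6<8: swap a[5],a[5]; lo=6,mid=6 → [2,6,7,-4,-9,-6,-5,5,8,-1]
a[mid]=-5<8: swap a[6],a[6]; lo=7,mid=7 → [2,6,7,-4,-9,-6,-5,5,8,-1]
a[mid]=5<8: swap a[7],a[7]; lo=8,mid=8 → [2,6,7,-4,-9,-6,-5,5,8,-1]
a[mid]=8=8: mid=9
a[mid]=-1<8: swap a[8],a[9]; lo=9,mid=10 → [2,6,7,-4,-9,-6,-5,5,-1,8]
end: lo=9, hi=9; a = [2,6,7,-4,-9,-6,-5,5,-1,8]

[2,6,7,-4,-9,-6,-5,5,-1,8]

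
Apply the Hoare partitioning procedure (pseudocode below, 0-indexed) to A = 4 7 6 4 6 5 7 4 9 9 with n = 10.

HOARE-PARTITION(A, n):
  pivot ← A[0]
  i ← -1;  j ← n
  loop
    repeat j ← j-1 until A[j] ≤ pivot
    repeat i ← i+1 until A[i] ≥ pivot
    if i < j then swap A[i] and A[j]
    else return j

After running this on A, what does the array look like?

4 4 6 7 6 5 7 4 9 9

pivot=4
j stops at 7 (4), i stops at 0 (4); swap ⇒ 4 7 6 4 6 5 7 4 9 9
j stops at 3 (4), i stops at 1 (7); swap ⇒ 4 4 6 7 6 5 7 4 9 9
j stops at 1, i stops at 2; i≥j ⇒ return 1. A=4 4 6 7 6 5 7 4 9 9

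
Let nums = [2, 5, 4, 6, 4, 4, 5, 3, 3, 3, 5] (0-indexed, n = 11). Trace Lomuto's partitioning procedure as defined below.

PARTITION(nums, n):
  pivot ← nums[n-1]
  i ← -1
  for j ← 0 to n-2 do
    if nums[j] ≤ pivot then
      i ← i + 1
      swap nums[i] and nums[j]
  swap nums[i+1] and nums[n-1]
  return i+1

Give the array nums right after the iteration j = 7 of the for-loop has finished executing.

[2, 5, 4, 4, 4, 5, 3, 6, 3, 3, 5]

pivot = nums[10] = 5; i = -1
j=0: nums[0]=2 ≤ 5 → i=0, swap nums[0],nums[0] (no change) → [2, 5, 4, 6, 4, 4, 5, 3, 3, 3, 5]
j=1: nums[1]=5 ≤ 5 → i=1, swap nums[1],nums[1] (no change) → [2, 5, 4, 6, 4, 4, 5, 3, 3, 3, 5]
j=2: nums[2]=4 ≤ 5 → i=2, swap nums[2],nums[2] (no change) → [2, 5, 4, 6, 4, 4, 5, 3, 3, 3, 5]
j=3: nums[3]=6 > 5 → no swap
j=4: nums[4]=4 ≤ 5 → i=3, swap nums[3],nums[4] → [2, 5, 4, 4, 6, 4, 5, 3, 3, 3, 5]
j=5: nums[5]=4 ≤ 5 → i=4, swap nums[4],nums[5] → [2, 5, 4, 4, 4, 6, 5, 3, 3, 3, 5]
j=6: nums[6]=5 ≤ 5 → i=5, swap nums[5],nums[6] → [2, 5, 4, 4, 4, 5, 6, 3, 3, 3, 5]
j=7: nums[7]=3 ≤ 5 → i=6, swap nums[6],nums[7] → [2, 5, 4, 4, 4, 5, 3, 6, 3, 3, 5]
(after j=7) nums = [2, 5, 4, 4, 4, 5, 3, 6, 3, 3, 5]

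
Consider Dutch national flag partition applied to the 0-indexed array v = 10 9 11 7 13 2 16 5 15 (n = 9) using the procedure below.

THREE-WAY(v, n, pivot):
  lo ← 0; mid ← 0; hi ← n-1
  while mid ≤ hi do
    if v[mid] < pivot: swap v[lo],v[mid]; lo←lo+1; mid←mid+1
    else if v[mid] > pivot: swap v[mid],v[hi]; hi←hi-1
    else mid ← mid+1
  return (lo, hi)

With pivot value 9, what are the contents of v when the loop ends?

lo=0 mid=0 hi=8
10>9: swap(0,8), hi=7 ⇒ 15 9 11 7 13 2 16 5 10
15>9: swap(0,7), hi=6 ⇒ 5 9 11 7 13 2 16 15 10
5<9: swap(0,0), lo=1 mid=1 ⇒ 5 9 11 7 13 2 16 15 10
9=9: mid=2
11>9: swap(2,6), hi=5 ⇒ 5 9 16 7 13 2 11 15 10
16>9: swap(2,5), hi=4 ⇒ 5 9 2 7 13 16 11 15 10
2<9: swap(1,2), lo=2 mid=3 ⇒ 5 2 9 7 13 16 11 15 10
7<9: swap(2,3), lo=3 mid=4 ⇒ 5 2 7 9 13 16 11 15 10
13>9: swap(4,4), hi=3 ⇒ 5 2 7 9 13 16 11 15 10
done. lo=3 hi=3; v=5 2 7 9 13 16 11 15 10

5 2 7 9 13 16 11 15 10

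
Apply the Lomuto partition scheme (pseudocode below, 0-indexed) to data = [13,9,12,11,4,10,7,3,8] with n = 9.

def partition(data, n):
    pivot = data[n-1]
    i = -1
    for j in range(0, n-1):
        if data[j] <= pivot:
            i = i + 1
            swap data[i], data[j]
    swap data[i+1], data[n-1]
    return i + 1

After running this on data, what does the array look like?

[4,7,3,8,13,10,9,12,11]

pivot=8, i=-1
j=0: 13>8, skip
j=1: 9>8, skip
j=2: 12>8, skip
j=3: 11>8, skip
j=4: 4≤8, i=0, swap(0,4) ⇒ [4,9,12,11,13,10,7,3,8]
j=5: 10>8, skip
j=6: 7≤8, i=1, swap(1,6) ⇒ [4,7,12,11,13,10,9,3,8]
j=7: 3≤8, i=2, swap(2,7) ⇒ [4,7,3,11,13,10,9,12,8]
swap(3,8) ⇒ [4,7,3,8,13,10,9,12,11]; return 3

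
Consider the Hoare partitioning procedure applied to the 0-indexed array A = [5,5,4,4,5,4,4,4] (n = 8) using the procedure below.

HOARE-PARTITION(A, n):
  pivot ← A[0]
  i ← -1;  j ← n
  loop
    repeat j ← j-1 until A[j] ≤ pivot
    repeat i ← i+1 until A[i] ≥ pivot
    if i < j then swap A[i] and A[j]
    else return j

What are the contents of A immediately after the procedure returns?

[4,4,4,4,4,5,5,5]

pivot = A[0] = 5; i = -1, j = 8
j→7 (A[7]=4≤5), i→0 (A[0]=5≥5); i<j, swap → [4,5,4,4,5,4,4,5]
j→6 (A[6]=4≤5), i→1 (A[1]=5≥5); i<j, swap → [4,4,4,4,5,4,5,5]
j→5 (A[5]=4≤5), i→4 (A[4]=5≥5); i<j, swap → [4,4,4,4,4,5,5,5]
j→4, i→5; i≥j, return j=4. A = [4,4,4,4,4,5,5,5]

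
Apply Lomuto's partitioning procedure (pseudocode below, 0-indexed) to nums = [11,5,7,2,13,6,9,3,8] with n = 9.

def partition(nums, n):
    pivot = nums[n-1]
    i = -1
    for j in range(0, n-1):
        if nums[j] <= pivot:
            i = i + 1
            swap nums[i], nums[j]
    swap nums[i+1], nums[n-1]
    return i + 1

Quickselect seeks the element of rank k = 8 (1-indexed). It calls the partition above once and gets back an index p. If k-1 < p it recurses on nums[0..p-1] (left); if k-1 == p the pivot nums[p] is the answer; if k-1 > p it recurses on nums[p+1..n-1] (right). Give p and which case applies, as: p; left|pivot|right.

pivot=8, i=-1
j=0: 11>8, skip
j=1: 5≤8, i=0, swap(0,1) ⇒ [5,11,7,2,13,6,9,3,8]
j=2: 7≤8, i=1, swap(1,2) ⇒ [5,7,11,2,13,6,9,3,8]
j=3: 2≤8, i=2, swap(2,3) ⇒ [5,7,2,11,13,6,9,3,8]
j=4: 13>8, skip
j=5: 6≤8, i=3, swap(3,5) ⇒ [5,7,2,6,13,11,9,3,8]
j=6: 9>8, skip
j=7: 3≤8, i=4, swap(4,7) ⇒ [5,7,2,6,3,11,9,13,8]
swap(5,8) ⇒ [5,7,2,6,3,8,9,13,11]; return 5
p = 5; k-1 = 7 > 5 ⇒ right

5; right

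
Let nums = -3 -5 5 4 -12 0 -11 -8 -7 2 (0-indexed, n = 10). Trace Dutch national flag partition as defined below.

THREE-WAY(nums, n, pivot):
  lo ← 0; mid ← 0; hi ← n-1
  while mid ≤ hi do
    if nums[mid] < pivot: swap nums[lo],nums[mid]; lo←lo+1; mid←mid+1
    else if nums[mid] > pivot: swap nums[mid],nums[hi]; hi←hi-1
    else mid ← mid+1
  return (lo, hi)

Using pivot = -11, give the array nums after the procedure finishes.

lo=0 mid=0 hi=9
-3>-11: swap(0,9), hi=8 ⇒ 2 -5 5 4 -12 0 -11 -8 -7 -3
2>-11: swap(0,8), hi=7 ⇒ -7 -5 5 4 -12 0 -11 -8 2 -3
-7>-11: swap(0,7), hi=6 ⇒ -8 -5 5 4 -12 0 -11 -7 2 -3
-8>-11: swap(0,6), hi=5 ⇒ -11 -5 5 4 -12 0 -8 -7 2 -3
-11=-11: mid=1
-5>-11: swap(1,5), hi=4 ⇒ -11 0 5 4 -12 -5 -8 -7 2 -3
0>-11: swap(1,4), hi=3 ⇒ -11 -12 5 4 0 -5 -8 -7 2 -3
-12<-11: swap(0,1), lo=1 mid=2 ⇒ -12 -11 5 4 0 -5 -8 -7 2 -3
5>-11: swap(2,3), hi=2 ⇒ -12 -11 4 5 0 -5 -8 -7 2 -3
4>-11: swap(2,2), hi=1 ⇒ -12 -11 4 5 0 -5 -8 -7 2 -3
done. lo=1 hi=1; nums=-12 -11 4 5 0 -5 -8 -7 2 -3

-12 -11 4 5 0 -5 -8 -7 2 -3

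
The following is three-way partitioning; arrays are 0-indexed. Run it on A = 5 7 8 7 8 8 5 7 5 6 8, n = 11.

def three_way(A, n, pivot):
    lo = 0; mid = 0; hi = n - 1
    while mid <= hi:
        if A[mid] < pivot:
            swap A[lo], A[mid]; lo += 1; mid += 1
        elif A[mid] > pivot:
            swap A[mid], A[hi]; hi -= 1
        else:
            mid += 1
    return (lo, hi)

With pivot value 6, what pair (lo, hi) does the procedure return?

pivot = 6; lo=0, mid=0, hi=10
A[mid]=5<6: swap A[0],A[0]; lo=1,mid=1 → 5 7 8 7 8 8 5 7 5 6 8
A[mid]=7>6: swap A[1],A[10]; hi=9 → 5 8 8 7 8 8 5 7 5 6 7
A[mid]=8>6: swap A[1],A[9]; hi=8 → 5 6 8 7 8 8 5 7 5 8 7
A[mid]=6=6: mid=2
A[mid]=8>6: swap A[2],A[8]; hi=7 → 5 6 5 7 8 8 5 7 8 8 7
A[mid]=5<6: swap A[1],A[2]; lo=2,mid=3 → 5 5 6 7 8 8 5 7 8 8 7
A[mid]=7>6: swap A[3],A[7]; hi=6 → 5 5 6 7 8 8 5 7 8 8 7
A[mid]=7>6: swap A[3],A[6]; hi=5 → 5 5 6 5 8 8 7 7 8 8 7
A[mid]=5<6: swap A[2],A[3]; lo=3,mid=4 → 5 5 5 6 8 8 7 7 8 8 7
A[mid]=8>6: swap A[4],A[5]; hi=4 → 5 5 5 6 8 8 7 7 8 8 7
A[mid]=8>6: swap A[4],A[4]; hi=3 → 5 5 5 6 8 8 7 7 8 8 7
end: lo=3, hi=3; A = 5 5 5 6 8 8 7 7 8 8 7

(3, 3)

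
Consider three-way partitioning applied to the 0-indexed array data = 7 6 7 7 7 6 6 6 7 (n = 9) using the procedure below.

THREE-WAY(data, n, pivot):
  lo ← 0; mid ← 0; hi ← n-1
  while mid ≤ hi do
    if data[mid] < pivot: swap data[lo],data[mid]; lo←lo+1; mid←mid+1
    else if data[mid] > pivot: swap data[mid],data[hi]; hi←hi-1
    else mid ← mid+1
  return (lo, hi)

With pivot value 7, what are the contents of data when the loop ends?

pivot = 7; lo=0, mid=0, hi=8
data[mid]=7=7: mid=1
data[mid]=6<7: swap data[0],data[1]; lo=1,mid=2 → 6 7 7 7 7 6 6 6 7
data[mid]=7=7: mid=3
data[mid]=7=7: mid=4
data[mid]=7=7: mid=5
data[mid]=6<7: swap data[1],data[5]; lo=2,mid=6 → 6 6 7 7 7 7 6 6 7
data[mid]=6<7: swap data[2],data[6]; lo=3,mid=7 → 6 6 6 7 7 7 7 6 7
data[mid]=6<7: swap data[3],data[7]; lo=4,mid=8 → 6 6 6 6 7 7 7 7 7
data[mid]=7=7: mid=9
end: lo=4, hi=8; data = 6 6 6 6 7 7 7 7 7

6 6 6 6 7 7 7 7 7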